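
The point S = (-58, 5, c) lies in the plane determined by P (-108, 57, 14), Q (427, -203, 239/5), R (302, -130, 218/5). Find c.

The plane through P, Q, R has equation −(6877/5)x − 1978y + 6555z = 637836/5.
Substituting S: (6555)c + (349416/5) = 637836/5, so c = 44/5.

44/5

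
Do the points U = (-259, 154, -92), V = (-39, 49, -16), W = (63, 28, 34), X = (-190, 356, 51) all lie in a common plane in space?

No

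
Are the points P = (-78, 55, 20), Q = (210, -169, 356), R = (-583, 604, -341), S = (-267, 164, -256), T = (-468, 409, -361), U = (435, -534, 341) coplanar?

The plane through P, Q, R has normal n = PQ × PR = (-103600, -65712, 44992) and equation n·X = 5366480.
Checking the remaining points: n·S = 5366480, n·T = 5366480, n·U = 5366480.
All equal 5366480, so all 6 points lie in one plane.

Yes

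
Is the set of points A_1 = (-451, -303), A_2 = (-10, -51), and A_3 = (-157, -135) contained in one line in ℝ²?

A_1A_2 = (441, 252), A_1A_3 = (294, 168).
Twice the signed area of △A_1A_2A_3 is (441)(168) − (252)(294) = 0.
The triangle is degenerate (zero area), so the points are collinear.

Yes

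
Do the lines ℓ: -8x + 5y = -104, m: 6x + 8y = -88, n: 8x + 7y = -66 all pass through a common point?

No

Intersecting ℓ and m: solving the 2×2 system gives (x, y) = (196/47, -664/47).
Substitute into n: (8)(196/47) + (7)(-664/47) = -3080/47.
But n requires -66 ≠ -3080/47, so the three lines have no common point.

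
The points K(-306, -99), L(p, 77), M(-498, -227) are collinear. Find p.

Collinearity: (L − K) must be parallel to (M − K) = (-192, -128).
Cross-multiplying the components: (p − (-306))·(-128) = (176)·(-192).
Solving gives p = -42.

-42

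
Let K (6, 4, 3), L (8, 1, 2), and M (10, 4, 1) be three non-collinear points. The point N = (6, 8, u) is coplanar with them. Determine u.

3

A normal to the plane is n = KL × KM = (6, 0, 12).
N lies in the plane iff n · KN = 0.
This gives (12)u + (-36) = 0, so u = 3.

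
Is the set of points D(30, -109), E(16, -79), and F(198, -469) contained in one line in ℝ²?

DE = (-14, 30), DF = (168, -360).
det[DE; DF] = (-14)(-360) − (30)(168) = 0.
The determinant is zero, so the points are collinear.

Yes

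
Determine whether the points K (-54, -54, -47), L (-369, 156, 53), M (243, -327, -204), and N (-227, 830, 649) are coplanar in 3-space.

No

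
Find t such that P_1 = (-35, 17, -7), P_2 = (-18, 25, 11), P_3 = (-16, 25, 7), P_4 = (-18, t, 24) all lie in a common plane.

Coplanarity ⇔ det[P_1P_2; P_1P_3; P_1P_4] = 0.
Expanding, this is linear in t: (104)t + (-2808) = 0.
So t = 27.

27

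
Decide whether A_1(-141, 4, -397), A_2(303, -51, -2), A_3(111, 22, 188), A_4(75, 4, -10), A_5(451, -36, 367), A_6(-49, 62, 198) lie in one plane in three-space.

No

The plane through A_1, A_2, A_3 has normal n = A_1A_2 × A_1A_3 = (-39285, -160200, 21852) and equation n·P = -3776859.
Checking the remaining points: n·A_4 = -3805695, n·A_5 = -3930651, n·A_6 = -3680739.
Since n·A_4 = -3805695 ≠ -3776859, A_4 is off the plane and the points are not all coplanar.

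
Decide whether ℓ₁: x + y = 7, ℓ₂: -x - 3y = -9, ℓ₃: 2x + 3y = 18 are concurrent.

No

Intersecting ℓ₁ and ℓ₂: solving the 2×2 system gives (x, y) = (6, 1).
Substitute into ℓ₃: (2)(6) + (3)(1) = 15.
But ℓ₃ requires 18 ≠ 15, so the three lines have no common point.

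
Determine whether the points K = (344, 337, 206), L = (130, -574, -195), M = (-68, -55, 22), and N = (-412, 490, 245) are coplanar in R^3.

Yes

The four points are coplanar iff the 3×3 determinant with rows KL, KM, KN is zero.
Rows: (-214, -911, -401), (-412, -392, -184), (-756, 153, 39).
Expanding along the first row: (-214)(12864) − (-911)(-155172) + (-401)(-359388) = 0.
Zero determinant ⇒ coplanar.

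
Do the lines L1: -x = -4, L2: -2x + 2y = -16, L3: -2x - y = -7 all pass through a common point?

Intersecting L1 and L2: solving the 2×2 system gives (x, y) = (4, -4).
Substitute into L3: (-2)(4) + (-1)(-4) = -4.
But L3 requires -7 ≠ -4, so the three lines have no common point.

No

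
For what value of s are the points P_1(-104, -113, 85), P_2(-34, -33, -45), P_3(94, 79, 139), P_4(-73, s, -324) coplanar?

-49

The points are coplanar iff P_1P_2 · (P_1P_3 × P_1P_4) = 0.
Expanding, this is linear in s: (-29520)s + (-1446480) = 0.
So s = -49.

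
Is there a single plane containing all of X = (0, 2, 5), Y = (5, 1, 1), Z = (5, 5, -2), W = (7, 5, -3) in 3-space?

No

A normal to the plane through X, Y, Z is n = XY × XZ = (19, 15, 20).
The plane has equation n·P = 130. For W: n·W = 148.
148 ≠ 130, so W is off the plane.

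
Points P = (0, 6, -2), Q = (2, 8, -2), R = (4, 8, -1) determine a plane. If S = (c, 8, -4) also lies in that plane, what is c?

-2

Coplanarity requires PQ · (PR × PS) = 0.
PQ = (2, 2, 0), PR = (4, 2, 1); the triple product is linear in c with coefficient 2 and constant term 4.
Setting it to zero: c = -2.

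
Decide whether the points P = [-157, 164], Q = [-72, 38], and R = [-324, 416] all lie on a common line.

PQ = (85, -126), PR = (-167, 252).
Twice the signed area of △PQR is (85)(252) − (-126)(-167) = 378.
The area is nonzero, so the three points are not collinear.

No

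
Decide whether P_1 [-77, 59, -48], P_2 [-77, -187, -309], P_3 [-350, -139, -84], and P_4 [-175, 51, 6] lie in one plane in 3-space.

The four points are coplanar iff the 3×3 determinant with rows P_1P_2, P_1P_3, P_1P_4 is zero.
Rows: (0, -246, -261), (-273, -198, -36), (-98, -8, 54).
Expanding along the first row: (0)(-10980) − (-246)(-18270) + (-261)(-17220) = 0.
Zero determinant ⇒ coplanar.

Yes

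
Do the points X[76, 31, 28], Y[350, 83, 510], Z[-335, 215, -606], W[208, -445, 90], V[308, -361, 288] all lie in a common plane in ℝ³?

Yes

The plane through X, Y, Z has normal n = XY × XZ = (-121656, -24386, 71788) and equation n·P = -7991758.
Checking the remaining points: n·W = -7991758, n·V = -7991758.
All equal -7991758, so all 5 points lie in one plane.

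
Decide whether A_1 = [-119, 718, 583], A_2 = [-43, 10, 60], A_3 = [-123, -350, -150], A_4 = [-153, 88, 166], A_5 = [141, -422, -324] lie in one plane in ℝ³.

No

The plane through A_1, A_2, A_3 has normal n = A_1A_2 × A_1A_3 = (-39600, 57800, -84000) and equation n·P = -2759200.
Checking the remaining points: n·A_4 = -2798800, n·A_5 = -2759200.
Since n·A_4 = -2798800 ≠ -2759200, A_4 is off the plane and the points are not all coplanar.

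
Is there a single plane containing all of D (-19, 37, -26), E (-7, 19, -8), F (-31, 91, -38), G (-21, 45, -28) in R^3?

The four points are coplanar iff the 3×3 determinant with rows DE, DF, DG is zero.
Rows: (12, -18, 18), (-12, 54, -12), (-2, 8, -2).
Expanding along the first row: (12)(-12) − (-18)(0) + (18)(12) = 72.
Nonzero ⇒ not coplanar.

No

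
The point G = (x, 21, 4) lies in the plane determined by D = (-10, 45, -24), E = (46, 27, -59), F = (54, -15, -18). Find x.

A normal to the plane is n = DE × DF = (-2208, -2576, -2208).
G lies in the plane iff n · DG = 0.
This gives (-2208)x + (-22080) = 0, so x = -10.

-10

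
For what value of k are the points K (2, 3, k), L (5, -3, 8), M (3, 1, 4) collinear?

2

Collinearity requires KL × KM = 0; each component is linear in k.
The x-component gives (4)k + (-8) = 0, so k = 2.
The remaining components then also vanish.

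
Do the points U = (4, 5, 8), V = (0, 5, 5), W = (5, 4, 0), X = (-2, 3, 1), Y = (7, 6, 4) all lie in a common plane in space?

The plane through U, V, W has normal n = UV × UW = (-3, -35, 4) and equation n·P = -155.
Checking the remaining points: n·X = -95, n·Y = -215.
Since n·X = -95 ≠ -155, X is off the plane and the points are not all coplanar.

No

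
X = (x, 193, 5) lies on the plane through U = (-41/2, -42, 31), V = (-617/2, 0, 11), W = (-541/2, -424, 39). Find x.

A normal to the plane is n = UV × UW = (-7304, 7304, 120516).
X lies in the plane iff n · UX = 0.
This gives (-7304)x + (-1566708) = 0, so x = -429/2.

-429/2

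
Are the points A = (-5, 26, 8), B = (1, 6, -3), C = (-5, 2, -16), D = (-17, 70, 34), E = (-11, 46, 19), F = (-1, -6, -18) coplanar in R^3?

Yes

The plane through A, B, C has normal n = AB × AC = (216, 144, -144) and equation n·P = 1512.
Checking the remaining points: n·D = 1512, n·E = 1512, n·F = 1512.
All equal 1512, so all 6 points lie in one plane.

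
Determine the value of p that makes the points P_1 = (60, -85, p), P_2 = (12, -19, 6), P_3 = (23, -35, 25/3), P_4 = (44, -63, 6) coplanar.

6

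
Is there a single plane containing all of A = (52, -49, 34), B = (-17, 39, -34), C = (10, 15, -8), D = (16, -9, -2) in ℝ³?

With A as base: AB = (-69, 88, -68), AC = (-42, 64, -42), AD = (-36, 40, -36).
AC × AD = (-624, 0, 624).
AB · (AC × AD) = 624.
Since 624 ≠ 0, the four points are not coplanar.

No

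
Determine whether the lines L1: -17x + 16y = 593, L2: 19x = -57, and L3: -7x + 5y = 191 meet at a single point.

The three lines meet at one point iff the augmented coefficient matrix [aᵢ bᵢ cᵢ] has rank < 3, i.e. its determinant vanishes.
Here the determinant is -190.
Nonzero, so no common point exists.

No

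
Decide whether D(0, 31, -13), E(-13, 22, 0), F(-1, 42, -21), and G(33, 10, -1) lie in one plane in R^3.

No

A normal to the plane through D, E, F is n = DE × DF = (-71, -117, -152).
The plane has equation n·P = -1651. For G: n·G = -3361.
-3361 ≠ -1651, so G is off the plane.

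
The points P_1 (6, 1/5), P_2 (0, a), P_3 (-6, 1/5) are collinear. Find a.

1/5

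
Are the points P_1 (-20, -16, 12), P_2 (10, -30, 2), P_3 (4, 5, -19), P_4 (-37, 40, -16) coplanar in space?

No

The four points are coplanar iff the 3×3 determinant with rows P_1P_2, P_1P_3, P_1P_4 is zero.
Rows: (30, -14, -10), (24, 21, -31), (-17, 56, -28).
Expanding along the first row: (30)(1148) − (-14)(-1199) + (-10)(1701) = 644.
Nonzero ⇒ not coplanar.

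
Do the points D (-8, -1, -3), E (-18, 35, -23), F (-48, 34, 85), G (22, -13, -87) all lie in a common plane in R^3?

No

The four points are coplanar iff the 3×3 determinant with rows DE, DF, DG is zero.
Rows: (-10, 36, -20), (-40, 35, 88), (30, -12, -84).
Expanding along the first row: (-10)(-1884) − (36)(720) + (-20)(-570) = 4320.
Nonzero ⇒ not coplanar.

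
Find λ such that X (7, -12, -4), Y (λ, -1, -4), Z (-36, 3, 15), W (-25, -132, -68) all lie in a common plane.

Coplanarity ⇔ det[XY; XZ; XW] = 0.
Expanding, this is linear in λ: (1320)λ + (-46200) = 0.
So λ = 35.

35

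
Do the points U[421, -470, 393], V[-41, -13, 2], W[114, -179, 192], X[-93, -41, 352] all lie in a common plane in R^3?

No

A normal to the plane through U, V, W is n = UV × UW = (21924, 27175, 5857).
The plane has equation n·P = -1240445. For X: n·X = -1091443.
-1091443 ≠ -1240445, so X is off the plane.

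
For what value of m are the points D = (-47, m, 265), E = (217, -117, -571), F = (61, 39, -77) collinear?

Direction EF = (-156, 156, 494). From the x-coordinate of D, the parameter along the line is τ = (-47 − 217)/(-156) = 22/13.
Then m = (-117) + 22/13·(156) = 147.

147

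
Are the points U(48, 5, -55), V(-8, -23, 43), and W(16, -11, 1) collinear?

UV = (-56, -28, 98), UW = (-32, -16, 56).
Each component of UW is 4/7 times the corresponding component of UV, so UW = 4/7·UV and the points are collinear.

Yes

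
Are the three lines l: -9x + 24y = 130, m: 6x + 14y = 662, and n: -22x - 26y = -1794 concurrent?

No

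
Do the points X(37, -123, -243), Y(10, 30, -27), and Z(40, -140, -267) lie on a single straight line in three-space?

Yes

XY = (-27, 153, 216), XZ = (3, -17, -24).
Each component of XZ is -1/9 times the corresponding component of XY, so XZ = -1/9·XY and the points are collinear.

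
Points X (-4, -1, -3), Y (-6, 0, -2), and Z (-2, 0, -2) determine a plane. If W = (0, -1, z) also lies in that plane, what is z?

-3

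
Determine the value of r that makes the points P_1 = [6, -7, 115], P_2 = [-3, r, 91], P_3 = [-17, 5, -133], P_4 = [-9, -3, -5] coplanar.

-9

Normal to plane P_1P_3P_4: n = (-448, 960, 88); plane equation n·P = 712.
Requiring n·P_2 = 712: (960)r + (9352) = 712.
So r = -9.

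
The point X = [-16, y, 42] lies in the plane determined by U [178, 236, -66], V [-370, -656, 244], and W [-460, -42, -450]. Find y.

-78

Coplanarity requires UV · (UW × UX) = 0.
UV = (-548, -892, 310), UW = (-638, -278, -384); the triple product is linear in y with coefficient -408212 and constant term -31840536.
Setting it to zero: y = -78.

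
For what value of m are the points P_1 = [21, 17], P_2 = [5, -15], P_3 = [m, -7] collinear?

9

The three points are collinear iff det[P_1P_2; P_1P_3] = 0.
This determinant is linear in m: (32)m + (-288) = 0, so m = 9.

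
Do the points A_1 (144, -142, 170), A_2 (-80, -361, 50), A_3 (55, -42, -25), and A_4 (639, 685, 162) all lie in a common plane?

No

The four points are coplanar iff the 3×3 determinant with rows A_1A_2, A_1A_3, A_1A_4 is zero.
Rows: (-224, -219, -120), (-89, 100, -195), (495, 827, -8).
Expanding along the first row: (-224)(160465) − (-219)(97237) + (-120)(-123103) = 123103.
Nonzero ⇒ not coplanar.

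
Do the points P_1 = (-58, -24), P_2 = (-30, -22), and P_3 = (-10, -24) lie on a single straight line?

No

P_1P_2 = (28, 2), P_1P_3 = (48, 0).
Twice the signed area of △P_1P_2P_3 is (28)(0) − (2)(48) = -96.
The area is nonzero, so the three points are not collinear.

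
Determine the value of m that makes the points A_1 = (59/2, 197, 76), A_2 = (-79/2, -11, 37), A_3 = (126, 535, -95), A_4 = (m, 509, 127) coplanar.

265/2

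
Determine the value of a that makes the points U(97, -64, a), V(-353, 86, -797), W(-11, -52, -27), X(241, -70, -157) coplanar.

-47

Coplanarity ⇔ det[UV; UW; UX] = 0.
Expanding, this is linear in a: (-28620)a + (-1345140) = 0.
So a = -47.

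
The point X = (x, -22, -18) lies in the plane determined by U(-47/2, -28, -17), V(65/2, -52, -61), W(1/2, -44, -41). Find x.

-15/2

The plane through U, V, W has equation −128x + 288y − 320z = 384.
Substituting X: (-128)x + (-576) = 384, so x = -15/2.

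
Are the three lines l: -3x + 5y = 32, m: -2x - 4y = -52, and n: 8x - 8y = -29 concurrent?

The three lines meet at one point iff the augmented coefficient matrix [aᵢ bᵢ cᵢ] has rank < 3, i.e. its determinant vanishes.
Here the determinant is 66.
Nonzero, so no common point exists.

No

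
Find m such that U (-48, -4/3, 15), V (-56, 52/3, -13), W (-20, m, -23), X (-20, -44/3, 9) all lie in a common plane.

Normal to plane UVX: n = (-1456/3, -832, -416); plane equation n·P = 54496/3.
Requiring n·W = 54496/3: (-832)m + (57824/3) = 54496/3.
So m = 4/3.

4/3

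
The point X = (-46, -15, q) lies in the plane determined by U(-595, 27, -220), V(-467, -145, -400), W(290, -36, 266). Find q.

77

The plane through U, V, W has equation −94932x − 221508y + 144156z = 18789504.
Substituting X: (144156)q + (7689492) = 18789504, so q = 77.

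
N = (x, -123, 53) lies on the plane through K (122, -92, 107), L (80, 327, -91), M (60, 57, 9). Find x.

A normal to the plane is n = KL × KM = (-11560, 8160, 19720).
N lies in the plane iff n · KN = 0.
This gives (-11560)x + (92480) = 0, so x = 8.

8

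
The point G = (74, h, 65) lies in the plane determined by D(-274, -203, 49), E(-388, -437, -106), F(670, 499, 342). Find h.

Coplanarity requires DE · (DF × DG) = 0.
DE = (-114, -234, -155), DF = (944, 702, 293); the triple product is linear in h with coefficient -112918 and constant term -6662162.
Setting it to zero: h = -59.

-59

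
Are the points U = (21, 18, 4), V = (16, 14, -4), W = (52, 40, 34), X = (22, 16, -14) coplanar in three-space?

Yes

The four points are coplanar iff the 3×3 determinant with rows UV, UW, UX is zero.
Rows: (-5, -4, -8), (31, 22, 30), (1, -2, -18).
Expanding along the first row: (-5)(-336) − (-4)(-588) + (-8)(-84) = 0.
Zero determinant ⇒ coplanar.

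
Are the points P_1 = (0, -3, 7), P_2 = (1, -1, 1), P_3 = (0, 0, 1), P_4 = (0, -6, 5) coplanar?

With P_1 as base: P_1P_2 = (1, 2, -6), P_1P_3 = (0, 3, -6), P_1P_4 = (0, -3, -2).
P_1P_3 × P_1P_4 = (-24, 0, 0).
P_1P_2 · (P_1P_3 × P_1P_4) = -24.
Since -24 ≠ 0, the four points are not coplanar.

No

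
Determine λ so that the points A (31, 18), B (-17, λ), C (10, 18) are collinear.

18

Collinearity: (B − A) must be parallel to (C − A) = (-21, 0).
Cross-multiplying the components: (λ − 18)·(-21) = (-48)·(0).
Solving gives λ = 18.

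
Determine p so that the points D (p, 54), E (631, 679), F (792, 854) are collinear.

The three points are collinear iff det[DE; DF] = 0.
This determinant is linear in p: (-175)p + (9800) = 0, so p = 56.

56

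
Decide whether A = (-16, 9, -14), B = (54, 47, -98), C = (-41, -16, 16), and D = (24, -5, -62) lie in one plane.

Yes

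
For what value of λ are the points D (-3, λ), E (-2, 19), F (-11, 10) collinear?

18

Collinearity: (D − E) must be parallel to (F − E) = (-9, -9).
Cross-multiplying the components: (λ − 19)·(-9) = (-1)·(-9).
Solving gives λ = 18.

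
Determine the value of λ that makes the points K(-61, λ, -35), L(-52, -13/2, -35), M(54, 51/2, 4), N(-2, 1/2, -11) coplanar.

The points are coplanar iff KL · (KM × KN) = 0.
Expanding, this is linear in λ: (594)λ + (8316) = 0.
So λ = -14.

-14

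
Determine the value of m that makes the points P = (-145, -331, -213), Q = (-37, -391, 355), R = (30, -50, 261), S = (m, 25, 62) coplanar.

6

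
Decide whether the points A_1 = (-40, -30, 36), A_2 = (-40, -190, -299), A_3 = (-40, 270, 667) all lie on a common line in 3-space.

No

A_1A_2 = (0, -160, -335), A_1A_3 = (0, 300, 631).
Comparing components 2 and 3: (-160)(631) − (-335)(300) = -460 ≠ 0, so A_1A_2 and A_1A_3 are not parallel and the points are not collinear.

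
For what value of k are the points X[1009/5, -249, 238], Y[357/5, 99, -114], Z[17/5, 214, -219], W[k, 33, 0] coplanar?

Coplanarity ⇔ det[XY; XZ; XW] = 0.
Expanding, this is linear in k: (3940)k + (30732) = 0.
So k = -39/5.

-39/5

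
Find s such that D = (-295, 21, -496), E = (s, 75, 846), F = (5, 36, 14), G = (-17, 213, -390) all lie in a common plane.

511

The points are coplanar iff DE · (DF × DG) = 0.
Expanding, this is linear in s: (-96330)s + (49224630) = 0.
So s = 511.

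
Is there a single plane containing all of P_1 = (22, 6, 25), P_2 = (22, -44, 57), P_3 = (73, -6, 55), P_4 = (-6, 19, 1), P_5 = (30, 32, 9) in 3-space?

No

The plane through P_1, P_2, P_3 has normal n = P_1P_2 × P_1P_3 = (-1116, 1632, 2550) and equation n·P = 48990.
Checking the remaining points: n·P_4 = 40254, n·P_5 = 41694.
Since n·P_4 = 40254 ≠ 48990, P_4 is off the plane and the points are not all coplanar.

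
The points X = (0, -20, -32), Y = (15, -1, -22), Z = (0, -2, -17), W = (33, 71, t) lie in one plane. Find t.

31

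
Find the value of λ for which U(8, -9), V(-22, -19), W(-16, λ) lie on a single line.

-17

Collinearity: (W − U) must be parallel to (V − U) = (-30, -10).
Cross-multiplying the components: (λ − (-9))·(-30) = (-24)·(-10).
Solving gives λ = -17.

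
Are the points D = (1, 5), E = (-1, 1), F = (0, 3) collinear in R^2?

Yes

DE = (-2, -4), DF = (-1, -2).
Twice the signed area of △DEF is (-2)(-2) − (-4)(-1) = 0.
The triangle is degenerate (zero area), so the points are collinear.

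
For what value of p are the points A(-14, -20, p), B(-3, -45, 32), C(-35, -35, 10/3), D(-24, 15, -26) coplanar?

The points are coplanar iff AB · (AC × AD) = 0.
Expanding, this is linear in p: (1710)p + (-10830) = 0.
So p = 19/3.

19/3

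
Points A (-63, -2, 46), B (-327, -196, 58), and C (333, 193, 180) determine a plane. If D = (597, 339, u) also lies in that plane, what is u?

244

Coplanarity requires AB · (AC × AD) = 0.
AB = (-264, -194, 12), AC = (396, 195, 134); the triple product is linear in u with coefficient 25344 and constant term -6183936.
Setting it to zero: u = 244.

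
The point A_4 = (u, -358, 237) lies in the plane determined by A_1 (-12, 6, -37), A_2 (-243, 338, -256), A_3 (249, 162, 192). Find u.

279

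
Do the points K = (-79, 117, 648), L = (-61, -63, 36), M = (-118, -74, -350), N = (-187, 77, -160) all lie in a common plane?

Yes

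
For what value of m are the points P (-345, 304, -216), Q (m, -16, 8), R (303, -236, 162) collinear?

Direction PR = (648, -540, 378). From the y-coordinate of Q, the parameter along the line is τ = (-16 − 304)/(-540) = 16/27.
Then m = (-345) + 16/27·(648) = 39.

39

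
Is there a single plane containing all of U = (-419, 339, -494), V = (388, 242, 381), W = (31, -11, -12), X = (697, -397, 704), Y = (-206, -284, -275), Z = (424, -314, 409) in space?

Yes

The plane through U, V, W has normal n = UV × UW = (259496, 4776, -238800) and equation n·P = 10857440.
Checking the remaining points: n·X = 10857440, n·Y = 10857440, n·Z = 10857440.
All equal 10857440, so all 6 points lie in one plane.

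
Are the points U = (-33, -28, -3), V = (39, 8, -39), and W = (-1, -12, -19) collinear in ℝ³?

UV = (72, 36, -36), UW = (32, 16, -16).
UV × UW = (0, 0, 0).
The cross product vanishes, so the three points are collinear.

Yes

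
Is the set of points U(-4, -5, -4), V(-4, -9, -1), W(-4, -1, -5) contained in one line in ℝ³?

No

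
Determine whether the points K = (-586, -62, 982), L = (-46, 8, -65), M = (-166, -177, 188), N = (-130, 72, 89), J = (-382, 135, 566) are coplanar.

The plane through K, L, M has normal n = KL × KM = (-175985, -10980, -91500) and equation n·P = 13954970.
Checking the remaining points: n·N = 13943990, n·J = 13954970.
Since n·N = 13943990 ≠ 13954970, N is off the plane and the points are not all coplanar.

No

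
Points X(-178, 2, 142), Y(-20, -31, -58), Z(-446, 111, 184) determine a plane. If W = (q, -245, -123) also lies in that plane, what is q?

Coplanarity requires XY · (XZ × XW) = 0.
XY = (158, -33, -200), XZ = (-268, 109, 42); the triple product is linear in q with coefficient 20414 and constant term -10186586.
Setting it to zero: q = 499.

499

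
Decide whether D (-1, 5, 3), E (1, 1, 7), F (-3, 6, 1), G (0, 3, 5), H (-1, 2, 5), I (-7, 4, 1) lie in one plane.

No

The plane through D, E, F has normal n = DE × DF = (4, -4, -6) and equation n·P = -42.
Checking the remaining points: n·G = -42, n·H = -42, n·I = -50.
Since n·I = -50 ≠ -42, I is off the plane and the points are not all coplanar.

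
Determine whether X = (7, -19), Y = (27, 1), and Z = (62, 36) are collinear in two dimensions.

XY = (20, 20), XZ = (55, 55).
Twice the signed area of △XYZ is (20)(55) − (20)(55) = 0.
The triangle is degenerate (zero area), so the points are collinear.

Yes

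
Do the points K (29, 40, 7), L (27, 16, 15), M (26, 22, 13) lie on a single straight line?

KL = (-2, -24, 8), KM = (-3, -18, 6).
KL × KM = (0, -12, -36).
The cross product is nonzero, so the points do not lie on one line.

No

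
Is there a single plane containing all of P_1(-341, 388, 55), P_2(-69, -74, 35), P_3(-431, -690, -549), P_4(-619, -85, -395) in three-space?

With P_1 as base: P_1P_2 = (272, -462, -20), P_1P_3 = (-90, -1078, -604), P_1P_4 = (-278, -473, -450).
P_1P_3 × P_1P_4 = (199408, 127412, -257114).
P_1P_2 · (P_1P_3 × P_1P_4) = 516912.
Since 516912 ≠ 0, the four points are not coplanar.

No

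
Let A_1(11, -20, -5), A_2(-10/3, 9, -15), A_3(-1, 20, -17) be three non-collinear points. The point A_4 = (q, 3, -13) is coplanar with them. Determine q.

-2/3

A normal to the plane is n = A_1A_2 × A_1A_3 = (52, -52, -676/3).
A_4 lies in the plane iff n · A_1A_4 = 0.
This gives (52)q + (104/3) = 0, so q = -2/3.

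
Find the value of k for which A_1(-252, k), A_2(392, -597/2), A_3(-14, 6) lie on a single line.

The three points are collinear iff det[A_1A_2; A_1A_3] = 0.
This determinant is linear in k: (-406)k + (74907) = 0, so k = 369/2.

369/2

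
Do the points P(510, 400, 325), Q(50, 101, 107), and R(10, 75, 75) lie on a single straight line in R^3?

PQ = (-460, -299, -218), PR = (-500, -325, -250).
Comparing components 2 and 3: (-299)(-250) − (-218)(-325) = 3900 ≠ 0, so PQ and PR are not parallel and the points are not collinear.

No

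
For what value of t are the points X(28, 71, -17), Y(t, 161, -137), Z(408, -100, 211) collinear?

Collinearity requires XY × XZ = 0; each component is linear in t.
The y-component gives (-228)t + (-39216) = 0, so t = -172.
The remaining components then also vanish.

-172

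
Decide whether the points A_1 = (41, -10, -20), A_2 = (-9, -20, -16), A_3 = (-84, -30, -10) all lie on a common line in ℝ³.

No

A_1A_2 = (-50, -10, 4), A_1A_3 = (-125, -20, 10).
A_1A_2 × A_1A_3 = (-20, 0, -250).
The cross product is nonzero, so the points do not lie on one line.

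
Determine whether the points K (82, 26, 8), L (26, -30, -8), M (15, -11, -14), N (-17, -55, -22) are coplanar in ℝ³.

Yes

A normal to the plane through K, L, M is n = KL × KM = (640, -160, -1680).
The plane has equation n·P = 34880. For N: n·N = 34880.
Equal, so N lies in the plane and all four are coplanar.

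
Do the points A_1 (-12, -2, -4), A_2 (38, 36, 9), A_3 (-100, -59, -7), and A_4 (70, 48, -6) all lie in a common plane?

No

With A_1 as base: A_1A_2 = (50, 38, 13), A_1A_3 = (-88, -57, -3), A_1A_4 = (82, 50, -2).
A_1A_3 × A_1A_4 = (264, -422, 274).
A_1A_2 · (A_1A_3 × A_1A_4) = 726.
Since 726 ≠ 0, the four points are not coplanar.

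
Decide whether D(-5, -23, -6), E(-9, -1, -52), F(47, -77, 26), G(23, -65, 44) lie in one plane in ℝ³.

No

The four points are coplanar iff the 3×3 determinant with rows DE, DF, DG is zero.
Rows: (-4, 22, -46), (52, -54, 32), (28, -42, 50).
Expanding along the first row: (-4)(-1356) − (22)(1704) + (-46)(-672) = -1152.
Nonzero ⇒ not coplanar.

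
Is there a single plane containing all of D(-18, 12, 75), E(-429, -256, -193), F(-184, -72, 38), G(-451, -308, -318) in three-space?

The four points are coplanar iff the 3×3 determinant with rows DE, DF, DG is zero.
Rows: (-411, -268, -268), (-166, -84, -37), (-433, -320, -393).
Expanding along the first row: (-411)(21172) − (-268)(49217) + (-268)(16748) = 0.
Zero determinant ⇒ coplanar.

Yes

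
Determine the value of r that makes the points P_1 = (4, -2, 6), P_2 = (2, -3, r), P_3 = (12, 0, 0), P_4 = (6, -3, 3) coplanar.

The points are coplanar iff P_1P_2 · (P_1P_3 × P_1P_4) = 0.
Expanding, this is linear in r: (-12)r + (84) = 0.
So r = 7.

7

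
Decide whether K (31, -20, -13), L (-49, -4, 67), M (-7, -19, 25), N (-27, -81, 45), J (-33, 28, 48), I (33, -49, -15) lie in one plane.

No

The plane through K, L, M has normal n = KL × KM = (528, 0, 528) and equation n·P = 9504.
Checking the remaining points: n·N = 9504, n·J = 7920, n·I = 9504.
Since n·J = 7920 ≠ 9504, J is off the plane and the points are not all coplanar.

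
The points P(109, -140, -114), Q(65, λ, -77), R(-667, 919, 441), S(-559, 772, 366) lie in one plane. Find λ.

-79

Coplanarity ⇔ det[PQ; PR; PS] = 0.
Expanding, this is linear in λ: (1740)λ + (137460) = 0.
So λ = -79.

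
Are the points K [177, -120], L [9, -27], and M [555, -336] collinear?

No

KL = (-168, 93), KM = (378, -216).
If collinear, KM would be a scalar multiple of KL. But (-168)·(-216) ≠ (93)·(378) (difference 1134), so they are not parallel; the points are not collinear.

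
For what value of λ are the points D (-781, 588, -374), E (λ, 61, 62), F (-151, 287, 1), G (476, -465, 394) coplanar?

-62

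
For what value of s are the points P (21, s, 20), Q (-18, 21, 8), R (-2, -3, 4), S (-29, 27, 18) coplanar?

-69

Coplanarity ⇔ det[PQ; PR; PS] = 0.
Expanding, this is linear in s: (116)s + (8004) = 0.
So s = -69.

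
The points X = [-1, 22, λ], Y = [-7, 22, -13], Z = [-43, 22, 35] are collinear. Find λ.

-21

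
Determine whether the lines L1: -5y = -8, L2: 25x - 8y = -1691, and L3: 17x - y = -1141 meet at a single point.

The three lines meet at one point iff the augmented coefficient matrix [aᵢ bᵢ cᵢ] has rank < 3, i.e. its determinant vanishes.
Here the determinant is 222.
Nonzero, so no common point exists.

No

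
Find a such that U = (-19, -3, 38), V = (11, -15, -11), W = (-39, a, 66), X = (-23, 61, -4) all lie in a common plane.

11

Coplanarity ⇔ det[UV; UW; UX] = 0.
Expanding, this is linear in a: (-1456)a + (16016) = 0.
So a = 11.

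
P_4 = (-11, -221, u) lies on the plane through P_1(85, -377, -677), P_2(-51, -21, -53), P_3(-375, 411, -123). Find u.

-593

The plane through P_1, P_2, P_3 has equation −294488x − 211696y + 56592z = 16465128.
Substituting P_4: (56592)u + (50024184) = 16465128, so u = -593.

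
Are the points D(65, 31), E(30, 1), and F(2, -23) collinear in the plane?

Yes

DE = (-35, -30), DF = (-63, -54).
det[DE; DF] = (-35)(-54) − (-30)(-63) = 0.
The determinant is zero, so the points are collinear.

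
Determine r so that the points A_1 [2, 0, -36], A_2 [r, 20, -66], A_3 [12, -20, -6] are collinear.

Collinearity requires A_1A_2 × A_1A_3 = 0; each component is linear in r.
The y-component gives (-30)r + (-240) = 0, so r = -8.
The remaining components then also vanish.

-8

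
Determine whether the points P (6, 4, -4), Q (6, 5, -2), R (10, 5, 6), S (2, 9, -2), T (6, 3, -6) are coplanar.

The plane through P, Q, R has normal n = PQ × PR = (8, 8, -4) and equation n·X = 96.
Checking the remaining points: n·S = 96, n·T = 96.
All equal 96, so all 5 points lie in one plane.

Yes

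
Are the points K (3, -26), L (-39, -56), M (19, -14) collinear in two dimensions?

KL = (-42, -30), KM = (16, 12).
det[KL; KM] = (-42)(12) − (-30)(16) = -24.
The determinant is nonzero, so they are not collinear.

No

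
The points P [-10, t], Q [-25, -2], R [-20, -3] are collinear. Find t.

-5

The three points are collinear iff det[PQ; PR] = 0.
This determinant is linear in t: (5)t + (25) = 0, so t = -5.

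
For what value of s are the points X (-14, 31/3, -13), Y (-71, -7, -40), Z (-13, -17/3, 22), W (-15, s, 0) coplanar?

11/3

The points are coplanar iff XY · (XZ × XW) = 0.
Expanding, this is linear in s: (1968)s + (-7216) = 0.
So s = 11/3.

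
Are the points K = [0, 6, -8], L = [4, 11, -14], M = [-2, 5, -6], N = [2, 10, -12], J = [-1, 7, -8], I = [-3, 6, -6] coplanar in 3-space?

Yes

The plane through K, L, M has normal n = KL × KM = (4, 4, 6) and equation n·P = -24.
Checking the remaining points: n·N = -24, n·J = -24, n·I = -24.
All equal -24, so all 6 points lie in one plane.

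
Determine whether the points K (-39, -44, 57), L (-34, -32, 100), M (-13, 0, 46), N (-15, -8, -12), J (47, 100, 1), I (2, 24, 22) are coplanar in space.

Yes

The plane through K, L, M has normal n = KL × KM = (-2024, 1173, -92) and equation n·P = 22080.
Checking the remaining points: n·N = 22080, n·J = 22080, n·I = 22080.
All equal 22080, so all 6 points lie in one plane.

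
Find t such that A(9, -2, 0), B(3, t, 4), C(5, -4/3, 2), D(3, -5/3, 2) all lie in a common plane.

Coplanarity ⇔ det[AB; AC; AD] = 0.
Expanding, this is linear in t: (-4)t + (-4/3) = 0.
So t = -1/3.

-1/3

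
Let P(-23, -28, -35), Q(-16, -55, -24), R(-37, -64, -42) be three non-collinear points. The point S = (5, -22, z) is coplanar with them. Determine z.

Coplanarity requires PQ · (PR × PS) = 0.
PQ = (7, -27, 11), PR = (-14, -36, -7); the triple product is linear in z with coefficient -630 and constant term -6300.
Setting it to zero: z = -10.

-10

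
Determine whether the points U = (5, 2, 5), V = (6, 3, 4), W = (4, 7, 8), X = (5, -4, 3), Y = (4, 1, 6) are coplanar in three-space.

Yes

The plane through U, V, W has normal n = UV × UW = (8, -2, 6) and equation n·P = 66.
Checking the remaining points: n·X = 66, n·Y = 66.
All equal 66, so all 5 points lie in one plane.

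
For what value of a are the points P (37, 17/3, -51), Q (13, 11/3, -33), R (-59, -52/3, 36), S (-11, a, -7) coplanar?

-19/3

Normal to plane PQR: n = (240, 360, 360); plane equation n·X = -7440.
Requiring n·S = -7440: (360)a + (-5160) = -7440.
So a = -19/3.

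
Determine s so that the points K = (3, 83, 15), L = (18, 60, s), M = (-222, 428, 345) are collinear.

Collinearity requires KL × KM = 0; each component is linear in s.
The x-component gives (-345)s + (-2415) = 0, so s = -7.
The remaining components then also vanish.

-7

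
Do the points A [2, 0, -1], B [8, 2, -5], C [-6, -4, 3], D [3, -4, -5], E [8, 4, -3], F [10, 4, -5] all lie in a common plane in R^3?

No

The plane through A, B, C has normal n = AB × AC = (-8, 8, -8) and equation n·P = -8.
Checking the remaining points: n·D = -16, n·E = -8, n·F = -8.
Since n·D = -16 ≠ -8, D is off the plane and the points are not all coplanar.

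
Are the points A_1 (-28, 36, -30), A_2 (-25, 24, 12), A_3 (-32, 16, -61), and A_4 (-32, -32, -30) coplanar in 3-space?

No

The four points are coplanar iff the 3×3 determinant with rows A_1A_2, A_1A_3, A_1A_4 is zero.
Rows: (3, -12, 42), (-4, -20, -31), (-4, -68, 0).
Expanding along the first row: (3)(-2108) − (-12)(-124) + (42)(192) = 252.
Nonzero ⇒ not coplanar.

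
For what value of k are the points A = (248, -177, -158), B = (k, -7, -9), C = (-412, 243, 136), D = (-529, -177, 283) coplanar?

-72

Normal to plane ACD: n = (185220, 62622, 326340); plane equation n·P = -16711254.
Requiring n·B = -16711254: (185220)k + (-3375414) = -16711254.
So k = -72.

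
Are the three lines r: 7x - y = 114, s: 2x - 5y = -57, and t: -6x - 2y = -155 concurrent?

No

Intersecting r and s: solving the 2×2 system gives (x, y) = (19, 19).
Substitute into t: (-6)(19) + (-2)(19) = -152.
But t requires -155 ≠ -152, so the three lines have no common point.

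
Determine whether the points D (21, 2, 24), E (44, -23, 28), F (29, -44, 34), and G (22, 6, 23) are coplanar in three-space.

Yes

The four points are coplanar iff the 3×3 determinant with rows DE, DF, DG is zero.
Rows: (23, -25, 4), (8, -46, 10), (1, 4, -1).
Expanding along the first row: (23)(6) − (-25)(-18) + (4)(78) = 0.
Zero determinant ⇒ coplanar.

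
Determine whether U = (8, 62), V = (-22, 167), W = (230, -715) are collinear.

UV = (-30, 105), UW = (222, -777).
Twice the signed area of △UVW is (-30)(-777) − (105)(222) = 0.
The triangle is degenerate (zero area), so the points are collinear.

Yes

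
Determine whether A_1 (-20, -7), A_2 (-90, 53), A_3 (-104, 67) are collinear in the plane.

No

A_1A_2 = (-70, 60), A_1A_3 = (-84, 74).
Twice the signed area of △A_1A_2A_3 is (-70)(74) − (60)(-84) = -140.
The area is nonzero, so the three points are not collinear.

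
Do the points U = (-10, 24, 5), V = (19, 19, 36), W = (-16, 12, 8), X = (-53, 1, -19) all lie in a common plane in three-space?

The four points are coplanar iff the 3×3 determinant with rows UV, UW, UX is zero.
Rows: (29, -5, 31), (-6, -12, 3), (-43, -23, -24).
Expanding along the first row: (29)(357) − (-5)(273) + (31)(-378) = 0.
Zero determinant ⇒ coplanar.

Yes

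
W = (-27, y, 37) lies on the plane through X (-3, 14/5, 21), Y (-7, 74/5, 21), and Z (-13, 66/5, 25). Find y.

-18/5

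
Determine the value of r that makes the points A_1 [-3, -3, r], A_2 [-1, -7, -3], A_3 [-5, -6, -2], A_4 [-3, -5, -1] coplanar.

1

Coplanarity ⇔ det[A_1A_2; A_1A_3; A_1A_4] = 0.
Expanding, this is linear in r: (6)r + (-6) = 0.
So r = 1.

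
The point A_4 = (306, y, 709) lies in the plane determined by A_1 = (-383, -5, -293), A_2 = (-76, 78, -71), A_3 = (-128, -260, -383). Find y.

Coplanarity requires A_1A_2 · (A_1A_3 × A_1A_4) = 0.
A_1A_2 = (307, 83, 222), A_1A_3 = (255, -255, -90); the triple product is linear in y with coefficient 84240 and constant term -65370240.
Setting it to zero: y = 776.

776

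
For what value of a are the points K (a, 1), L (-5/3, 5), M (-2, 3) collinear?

-7/3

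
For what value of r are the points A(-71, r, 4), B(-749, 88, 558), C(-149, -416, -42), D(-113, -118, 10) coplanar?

-19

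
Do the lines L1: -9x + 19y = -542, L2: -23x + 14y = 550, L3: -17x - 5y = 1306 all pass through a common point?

Lines aᵢx + bᵢy = cᵢ with pairwise distinct directions are concurrent exactly when det[aᵢ bᵢ cᵢ] = 0.
Here the determinant is 12440.
Nonzero, so no common point exists.

No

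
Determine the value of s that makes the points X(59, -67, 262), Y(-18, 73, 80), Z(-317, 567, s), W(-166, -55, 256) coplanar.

-561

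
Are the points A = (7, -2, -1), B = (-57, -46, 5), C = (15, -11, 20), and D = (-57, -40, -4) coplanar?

Yes

With A as base: AB = (-64, -44, 6), AC = (8, -9, 21), AD = (-64, -38, -3).
AC × AD = (825, -1320, -880).
AB · (AC × AD) = 0.
The scalar triple product vanishes, so the four points are coplanar.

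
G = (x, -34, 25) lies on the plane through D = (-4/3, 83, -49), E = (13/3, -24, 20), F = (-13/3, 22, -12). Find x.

A normal to the plane is n = DE × DF = (250, -1250/3, -2000/3).
G lies in the plane iff n · DG = 0.
This gives (250)x + (-250) = 0, so x = 1.

1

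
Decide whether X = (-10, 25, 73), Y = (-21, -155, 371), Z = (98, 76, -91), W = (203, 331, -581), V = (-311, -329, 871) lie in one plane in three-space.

Yes

The plane through X, Y, Z has normal n = XY × XZ = (14322, 30380, 18879) and equation n·P = 1994447.
Checking the remaining points: n·W = 1994447, n·V = 1994447.
All equal 1994447, so all 5 points lie in one plane.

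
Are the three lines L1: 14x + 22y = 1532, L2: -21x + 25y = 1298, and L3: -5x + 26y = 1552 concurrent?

Yes

Intersecting L1 and L2: solving the 2×2 system gives (x, y) = (12, 62).
Substitute into L3: (-5)(12) + (26)(62) = 1552.
This equals 1552, so (12, 62) lies on all three lines and they are concurrent.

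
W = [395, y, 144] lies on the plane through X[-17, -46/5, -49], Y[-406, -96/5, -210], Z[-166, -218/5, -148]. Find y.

99/5

The plane through X, Y, Z has equation −(22742/5)x − 14522y + (59458/5)z = -1858816/5.
Substituting W: (-14522)y + (-421138/5) = -1858816/5, so y = 99/5.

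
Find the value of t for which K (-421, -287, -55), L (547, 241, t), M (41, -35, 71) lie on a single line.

209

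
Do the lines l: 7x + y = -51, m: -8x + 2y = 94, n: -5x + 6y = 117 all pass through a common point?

Lines aᵢx + bᵢy = cᵢ with pairwise distinct directions are concurrent exactly when det[aᵢ bᵢ cᵢ] = 0.
Here the determinant is 94.
Nonzero, so no common point exists.

No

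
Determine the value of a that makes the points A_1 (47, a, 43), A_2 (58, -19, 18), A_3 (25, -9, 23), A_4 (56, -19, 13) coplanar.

-13

The points are coplanar iff A_1A_2 · (A_1A_3 × A_1A_4) = 0.
Expanding, this is linear in a: (175)a + (2275) = 0.
So a = -13.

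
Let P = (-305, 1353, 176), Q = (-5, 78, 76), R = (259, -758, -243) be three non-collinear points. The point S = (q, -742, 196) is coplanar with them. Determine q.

139

The plane through P, Q, R has equation 323125x + 69300y + 85800z = 10310575.
Substituting S: (323125)q + (-34603800) = 10310575, so q = 139.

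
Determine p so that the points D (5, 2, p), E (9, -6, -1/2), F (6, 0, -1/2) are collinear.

-1/2

Direction EF = (-3, 6, 0). From the x-coordinate of D, the parameter along the line is τ = (5 − 9)/(-3) = 4/3.
Then p = (-1/2) + 4/3·(0) = -1/2.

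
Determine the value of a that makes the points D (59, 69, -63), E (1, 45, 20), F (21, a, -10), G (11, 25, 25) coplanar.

55

Coplanarity ⇔ det[DE; DF; DG] = 0.
Expanding, this is linear in a: (-1120)a + (61600) = 0.
So a = 55.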